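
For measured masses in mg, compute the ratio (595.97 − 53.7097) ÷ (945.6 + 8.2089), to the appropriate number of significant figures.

0.5685

595.97 − 53.7097 = 542.2603, limited to 2 d.p. → 5 s.f.; 945.6 + 8.2089 = 953.8089, limited to 1 d.p. → 4 s.f.
Carrying full precision, 542.2603 ÷ 953.8089 = 0.568520906022…; keep min(5, 4) = 4 s.f.
Rounded to 4 significant figures: 0.5685.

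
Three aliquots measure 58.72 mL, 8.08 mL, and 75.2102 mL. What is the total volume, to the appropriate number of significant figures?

1.4201 × 10^2 mL

58.72 mL + 8.08 mL + 75.2102 mL = 142.0102 mL.
Addition/subtraction keeps the fewest decimal places: 58.72 → 2 decimal places, 8.08 → 2 decimal places, 75.2102 → 4 decimal places; limit is 2.
Rounded to 2 decimal places: 1.4201 × 10^2 mL.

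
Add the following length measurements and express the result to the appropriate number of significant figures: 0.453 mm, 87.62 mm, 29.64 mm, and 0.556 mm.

0.453 mm + 87.62 mm + 29.64 mm + 0.556 mm = 118.269 mm.
Addition/subtraction keeps the fewest decimal places: 0.453 → 3 decimal places, 87.62 → 2 decimal places, 29.64 → 2 decimal places, 0.556 → 3 decimal places; limit is 2.
Rounded to 2 decimal places: 118.27 mm.

118.27 mm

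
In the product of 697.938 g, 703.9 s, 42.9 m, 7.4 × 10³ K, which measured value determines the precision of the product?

7.4 × 10³ K

697.938 g → 6 s.f.; 703.9 s → 4 s.f.; 42.9 m → 3 s.f.; 7.4 × 10³ K → 2 s.f.
The fewest is 2 significant figures, from 7.4 × 10³ K.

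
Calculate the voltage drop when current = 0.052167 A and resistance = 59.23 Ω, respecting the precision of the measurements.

voltage drop = 0.052167 A × 59.23 Ω = 3.08985141 V.
0.052167 has 5 significant figures; 59.23 has 4.
Division/multiplication keeps the fewest: 4 significant figures.
Rounded: 3.090 V.

3.090 V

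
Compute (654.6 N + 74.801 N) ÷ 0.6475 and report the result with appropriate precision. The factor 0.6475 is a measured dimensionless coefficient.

654.6 N + 74.801 N = 729.401 N; the sum is limited to 1 decimal place (4 s.f.).
Carrying full precision, 729.401 ÷ 0.6475 = 1126.48803089… N; 0.6475 has 4 s.f., so the result keeps min(4, 4) = 4 s.f.
Rounded to 4 significant figures: 1126 N.

1126 N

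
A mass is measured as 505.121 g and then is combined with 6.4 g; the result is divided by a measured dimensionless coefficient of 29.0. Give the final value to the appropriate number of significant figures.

17.6 g

505.121 g + 6.4 g = 511.521 g; the sum is limited to 1 decimal place (4 s.f.).
Carrying full precision, 511.521 ÷ 29.0 = 17.6386551724… g; 29.0 has 3 s.f., so the result keeps min(4, 3) = 3 s.f.
Rounded to 3 significant figures: 17.6 g.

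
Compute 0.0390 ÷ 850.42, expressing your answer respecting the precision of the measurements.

4.59 × 10⁻⁵

0.0390 ÷ 850.42 = 0.0000458596928576…
Multiplication/division keeps the fewest significant figures: 0.0390 → 3 s.f., 850.42 → 5 s.f.; limit is 3.
Rounded to 3 significant figures: 4.59 × 10⁻⁵.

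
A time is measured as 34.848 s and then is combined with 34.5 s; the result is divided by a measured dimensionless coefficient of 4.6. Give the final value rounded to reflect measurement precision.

15 s

34.848 s + 34.5 s = 69.348 s; the sum is limited to 1 decimal place (3 s.f.).
Carrying full precision, 69.348 ÷ 4.6 = 15.0756521739… s; 4.6 has 2 s.f., so the result keeps min(3, 2) = 2 s.f.
Rounded to 2 significant figures: 15 s.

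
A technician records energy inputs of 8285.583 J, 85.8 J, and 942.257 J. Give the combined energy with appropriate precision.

9313.6 J

8285.583 J + 85.8 J + 942.257 J = 9313.640 J.
Addition/subtraction keeps the fewest decimal places: 8285.583 → 3 decimal places, 85.8 → 1 decimal place, 942.257 → 3 decimal places; limit is 1.
Rounded to 1 decimal place: 9313.6 J.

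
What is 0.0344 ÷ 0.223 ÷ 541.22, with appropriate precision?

2.85 × 10⁻⁴

0.0344 ÷ 0.223 ÷ 541.22 = 0.000285022892144…
Multiplication/division keeps the fewest significant figures: 0.0344 → 3 s.f., 0.223 → 3 s.f., 541.22 → 5 s.f.; limit is 3.
Rounded to 3 significant figures: 2.85 × 10⁻⁴.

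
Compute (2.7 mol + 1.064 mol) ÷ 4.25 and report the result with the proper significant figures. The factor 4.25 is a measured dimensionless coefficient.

0.89 mol

2.7 mol + 1.064 mol = 3.764 mol; the sum is limited to 1 decimal place (2 s.f.).
Carrying full precision, 3.764 ÷ 4.25 = 0.885647058824… mol; 4.25 has 3 s.f., so the result keeps min(2, 3) = 2 s.f.
Rounded to 2 significant figures: 0.89 mol.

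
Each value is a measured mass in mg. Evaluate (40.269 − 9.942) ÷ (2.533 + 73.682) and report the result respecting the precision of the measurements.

0.39791

40.269 − 9.942 = 30.327, limited to 3 d.p. → 5 s.f.; 2.533 + 73.682 = 76.215, limited to 3 d.p. → 5 s.f.
Carrying full precision, 30.327 ÷ 76.215 = 0.397913796497…; keep min(5, 5) = 5 s.f.
Rounded to 5 significant figures: 0.39791.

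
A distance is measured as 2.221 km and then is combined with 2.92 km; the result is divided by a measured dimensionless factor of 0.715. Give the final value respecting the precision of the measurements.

7.19 km

2.221 km + 2.92 km = 5.141 km; the sum is limited to 2 decimal places (3 s.f.).
Carrying full precision, 5.141 ÷ 0.715 = 7.19020979021… km; 0.715 has 3 s.f., so the result keeps min(3, 3) = 3 s.f.
Rounded to 3 significant figures: 7.19 km.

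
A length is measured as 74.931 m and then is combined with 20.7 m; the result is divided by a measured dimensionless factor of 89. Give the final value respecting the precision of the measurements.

1.1 m

74.931 m + 20.7 m = 95.631 m; the sum is limited to 1 decimal place (3 s.f.).
Carrying full precision, 95.631 ÷ 89 = 1.07450561798… m; 89 has 2 s.f., so the result keeps min(3, 2) = 2 s.f.
Rounded to 2 significant figures: 1.1 m.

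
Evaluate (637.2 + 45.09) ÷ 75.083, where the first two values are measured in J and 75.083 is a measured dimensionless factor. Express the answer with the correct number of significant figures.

637.2 J + 45.09 J = 682.29 J; the sum is limited to 1 decimal place (4 s.f.).
Carrying full precision, 682.29 ÷ 75.083 = 9.08714356113… J; 75.083 has 5 s.f., so the result keeps min(4, 5) = 4 s.f.
Rounded to 4 significant figures: 9.087 J.

9.087 J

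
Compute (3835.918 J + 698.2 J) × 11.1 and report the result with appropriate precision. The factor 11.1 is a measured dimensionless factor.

5.03 × 10^4 J

3835.918 J + 698.2 J = 4534.118 J; the sum is limited to 1 decimal place (5 s.f.).
Carrying full precision, 4534.118 × 11.1 = 50328.7098 J; 11.1 has 3 s.f., so the result keeps min(5, 3) = 3 s.f.
Rounded to 3 significant figures: 5.03 × 10^4 J.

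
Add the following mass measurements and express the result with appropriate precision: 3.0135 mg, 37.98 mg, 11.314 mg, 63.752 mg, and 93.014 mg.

3.0135 mg + 37.98 mg + 11.314 mg + 63.752 mg + 93.014 mg = 209.0735 mg.
Addition/subtraction keeps the fewest decimal places: 3.0135 → 4 decimal places, 37.98 → 2 decimal places, 11.314 → 3 decimal places, 63.752 → 3 decimal places, 93.014 → 3 decimal places; limit is 2.
Rounded to 2 decimal places: 209.07 mg.

209.07 mg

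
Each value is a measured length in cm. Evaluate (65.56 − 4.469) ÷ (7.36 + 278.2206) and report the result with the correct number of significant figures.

65.56 − 4.469 = 61.091, limited to 2 d.p. → 4 s.f.; 7.36 + 278.2206 = 285.5806, limited to 2 d.p. → 5 s.f.
Carrying full precision, 61.091 ÷ 285.5806 = 0.213918592509…; keep min(4, 5) = 4 s.f.
Rounded to 4 significant figures: 0.2139.

0.2139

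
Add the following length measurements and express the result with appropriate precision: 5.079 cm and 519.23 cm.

5.079 cm + 519.23 cm = 524.309 cm.
Addition/subtraction keeps the fewest decimal places: 5.079 → 3 decimal places, 519.23 → 2 decimal places; limit is 2.
Rounded to 2 decimal places: 524.31 cm.

524.31 cm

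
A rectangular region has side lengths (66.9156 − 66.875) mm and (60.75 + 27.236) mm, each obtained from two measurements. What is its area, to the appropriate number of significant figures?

3.6 mm²

66.9156 − 66.875 = 0.0406, limited to 3 d.p. → 2 s.f.; 60.75 + 27.236 = 87.986, limited to 2 d.p. → 4 s.f.
Carrying full precision, 0.0406 × 87.986 = 3.5722316; keep min(2, 4) = 2 s.f.
Rounded to 2 significant figures: 3.6 mm².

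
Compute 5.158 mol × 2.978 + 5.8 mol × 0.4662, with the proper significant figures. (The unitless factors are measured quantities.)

18.1 mol

5.158 × 2.978 = 15.360524 → 15.36 mol (4 s.f., last digit at the 10^-2 place).
5.8 × 0.4662 = 2.70396 → 2.7 mol (2 s.f., last digit at the 10^-1 place).
Sum: 18.064484 mol; keep the coarser place, 10^-1.
Result: 18.1 mol.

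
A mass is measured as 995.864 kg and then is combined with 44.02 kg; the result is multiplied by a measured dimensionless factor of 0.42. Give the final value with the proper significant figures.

995.864 kg + 44.02 kg = 1039.884 kg; the sum is limited to 2 decimal places (6 s.f.).
Carrying full precision, 1039.884 × 0.42 = 436.75128 kg; 0.42 has 2 s.f., so the result keeps min(6, 2) = 2 s.f.
Rounded to 2 significant figures: 4.4 × 10² kg.

4.4 × 10² kg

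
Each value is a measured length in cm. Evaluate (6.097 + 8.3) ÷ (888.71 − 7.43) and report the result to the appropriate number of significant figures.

0.0163

6.097 + 8.3 = 14.397, limited to 1 d.p. → 3 s.f.; 888.71 − 7.43 = 881.28, limited to 2 d.p. → 5 s.f.
Carrying full precision, 14.397 ÷ 881.28 = 0.0163364651416…; keep min(3, 5) = 3 s.f.
Rounded to 3 significant figures: 0.0163.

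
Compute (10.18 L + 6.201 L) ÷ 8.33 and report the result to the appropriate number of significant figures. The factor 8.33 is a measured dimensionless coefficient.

1.97 L

10.18 L + 6.201 L = 16.381 L; the sum is limited to 2 decimal places (4 s.f.).
Carrying full precision, 16.381 ÷ 8.33 = 1.96650660264… L; 8.33 has 3 s.f., so the result keeps min(4, 3) = 3 s.f.
Rounded to 3 significant figures: 1.97 L.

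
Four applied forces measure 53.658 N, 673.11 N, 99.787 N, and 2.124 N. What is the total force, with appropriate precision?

828.68 N

53.658 N + 673.11 N + 99.787 N + 2.124 N = 828.679 N.
Addition/subtraction keeps the fewest decimal places: 53.658 → 3 decimal places, 673.11 → 2 decimal places, 99.787 → 3 decimal places, 2.124 → 3 decimal places; limit is 2.
Rounded to 2 decimal places: 828.68 N.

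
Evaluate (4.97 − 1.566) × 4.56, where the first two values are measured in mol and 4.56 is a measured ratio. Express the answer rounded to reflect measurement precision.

15.5 mol

4.97 mol − 1.566 mol = 3.404 mol; the difference is limited to 2 decimal places (3 s.f.).
Carrying full precision, 3.404 × 4.56 = 15.52224 mol; 4.56 has 3 s.f., so the result keeps min(3, 3) = 3 s.f.
Rounded to 3 significant figures: 15.5 mol.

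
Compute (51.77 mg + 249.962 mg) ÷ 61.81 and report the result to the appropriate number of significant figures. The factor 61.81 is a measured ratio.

4.882 mg

51.77 mg + 249.962 mg = 301.732 mg; the sum is limited to 2 decimal places (5 s.f.).
Carrying full precision, 301.732 ÷ 61.81 = 4.8816049183… mg; 61.81 has 4 s.f., so the result keeps min(5, 4) = 4 s.f.
Rounded to 4 significant figures: 4.882 mg.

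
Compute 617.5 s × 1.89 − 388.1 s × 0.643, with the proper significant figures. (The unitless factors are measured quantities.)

9.2 × 10^2 s

617.5 × 1.89 = 1167.075 → 1.17 × 10^3 s (3 s.f., last digit at the 10^1 place).
388.1 × 0.643 = 249.5483 → 2.50 × 10^2 s (3 s.f., last digit at the 10^0 place).
Difference: 917.5267 s; keep the coarser place, 10^1.
Result: 9.2 × 10^2 s.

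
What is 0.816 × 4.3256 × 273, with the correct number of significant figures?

9.64 × 10²

0.816 × 4.3256 × 273 = 963.6052608
Multiplication/division keeps the fewest significant figures: 0.816 → 3 s.f., 4.3256 → 5 s.f., 273 → 3 s.f.; limit is 3.
Rounded to 3 significant figures: 9.64 × 10².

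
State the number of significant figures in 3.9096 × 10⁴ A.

5

3.9096 × 10⁴: in scientific notation every digit of the coefficient is significant.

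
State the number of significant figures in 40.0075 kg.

40.0075: zeros between nonzero digits are significant.

6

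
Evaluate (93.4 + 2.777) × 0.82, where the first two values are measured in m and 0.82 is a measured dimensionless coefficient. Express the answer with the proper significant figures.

93.4 m + 2.777 m = 96.177 m; the sum is limited to 1 decimal place (3 s.f.).
Carrying full precision, 96.177 × 0.82 = 78.86514 m; 0.82 has 2 s.f., so the result keeps min(3, 2) = 2 s.f.
Rounded to 2 significant figures: 79 m.

79 m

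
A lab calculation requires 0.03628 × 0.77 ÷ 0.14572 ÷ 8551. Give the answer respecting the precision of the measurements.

2.2 × 10⁻⁵

0.03628 × 0.77 ÷ 0.14572 ÷ 8551 = 0.0000224192941205…
Multiplication/division keeps the fewest significant figures: 0.03628 → 4 s.f., 0.77 → 2 s.f., 0.14572 → 5 s.f., 8551 → 4 s.f.; limit is 2.
Rounded to 2 significant figures: 2.2 × 10⁻⁵.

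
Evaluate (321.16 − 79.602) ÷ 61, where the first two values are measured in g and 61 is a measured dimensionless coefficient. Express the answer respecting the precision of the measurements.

4.0 g

321.16 g − 79.602 g = 241.558 g; the difference is limited to 2 decimal places (5 s.f.).
Carrying full precision, 241.558 ÷ 61 = 3.95996721311… g; 61 has 2 s.f., so the result keeps min(5, 2) = 2 s.f.
Rounded to 2 significant figures: 4.0 g.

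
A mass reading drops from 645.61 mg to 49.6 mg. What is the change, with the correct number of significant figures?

5.960 × 10^2 mg

645.61 mg − 49.6 mg = 596.01 mg.
Addition/subtraction keeps the fewest decimal places: 645.61 → 2 decimal places, 49.6 → 1 decimal place; limit is 1.
Rounded to 1 decimal place: 5.960 × 10^2 mg.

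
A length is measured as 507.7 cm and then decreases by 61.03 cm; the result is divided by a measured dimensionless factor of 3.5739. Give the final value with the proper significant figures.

125.0 cm

507.7 cm − 61.03 cm = 446.67 cm; the difference is limited to 1 decimal place (4 s.f.).
Carrying full precision, 446.67 ÷ 3.5739 = 124.98111307… cm; 3.5739 has 5 s.f., so the result keeps min(4, 5) = 4 s.f.
Rounded to 4 significant figures: 125.0 cm.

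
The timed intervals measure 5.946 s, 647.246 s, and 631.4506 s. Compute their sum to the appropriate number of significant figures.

5.946 s + 647.246 s + 631.4506 s = 1284.6426 s.
Addition/subtraction keeps the fewest decimal places: 5.946 → 3 decimal places, 647.246 → 3 decimal places, 631.4506 → 4 decimal places; limit is 3.
Rounded to 3 decimal places: 1284.643 s.

1284.643 s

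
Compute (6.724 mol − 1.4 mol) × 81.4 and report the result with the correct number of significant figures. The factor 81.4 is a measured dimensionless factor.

4.3 × 10² mol

6.724 mol − 1.4 mol = 5.324 mol; the difference is limited to 1 decimal place (2 s.f.).
Carrying full precision, 5.324 × 81.4 = 433.3736 mol; 81.4 has 3 s.f., so the result keeps min(2, 3) = 2 s.f.
Rounded to 2 significant figures: 4.3 × 10² mol.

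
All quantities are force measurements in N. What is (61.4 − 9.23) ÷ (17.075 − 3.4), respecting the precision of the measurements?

3.81

61.4 − 9.23 = 52.17, limited to 1 d.p. → 3 s.f.; 17.075 − 3.4 = 13.675, limited to 1 d.p. → 3 s.f.
Carrying full precision, 52.17 ÷ 13.675 = 3.81499085923…; keep min(3, 3) = 3 s.f.
Rounded to 3 significant figures: 3.81.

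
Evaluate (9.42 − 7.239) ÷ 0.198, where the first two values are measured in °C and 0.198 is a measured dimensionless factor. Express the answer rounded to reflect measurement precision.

9.42 °C − 7.239 °C = 2.181 °C; the difference is limited to 2 decimal places (3 s.f.).
Carrying full precision, 2.181 ÷ 0.198 = 11.0151515152… °C; 0.198 has 3 s.f., so the result keeps min(3, 3) = 3 s.f.
Rounded to 3 significant figures: 11.0 °C.

11.0 °C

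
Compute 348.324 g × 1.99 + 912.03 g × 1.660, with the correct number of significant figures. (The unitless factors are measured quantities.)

348.324 × 1.99 = 693.16476 → 693 g (3 s.f., last digit at the 10^0 place).
912.03 × 1.660 = 1513.9698 → 1514 g (4 s.f., last digit at the 10^0 place).
Sum: 2207.13456 g; keep the coarser place, 10^0.
Result: 2207 g.

2207 g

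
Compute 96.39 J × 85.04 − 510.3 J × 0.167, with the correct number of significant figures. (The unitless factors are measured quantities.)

8112 J

96.39 × 85.04 = 8197.0056 → 8197 J (4 s.f., last digit at the 10^0 place).
510.3 × 0.167 = 85.2201 → 85.2 J (3 s.f., last digit at the 10^-1 place).
Difference: 8111.7855 J; keep the coarser place, 10^0.
Result: 8112 J.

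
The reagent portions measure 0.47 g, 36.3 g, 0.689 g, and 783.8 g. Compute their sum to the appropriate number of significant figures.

0.47 g + 36.3 g + 0.689 g + 783.8 g = 821.259 g.
Addition/subtraction keeps the fewest decimal places: 0.47 → 2 decimal places, 36.3 → 1 decimal place, 0.689 → 3 decimal places, 783.8 → 1 decimal place; limit is 1.
Rounded to 1 decimal place: 821.3 g.

821.3 g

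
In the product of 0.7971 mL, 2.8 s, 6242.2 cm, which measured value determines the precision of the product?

2.8 s

0.7971 mL → 4 s.f.; 2.8 s → 2 s.f.; 6242.2 cm → 5 s.f.
The fewest is 2 significant figures, from 2.8 s.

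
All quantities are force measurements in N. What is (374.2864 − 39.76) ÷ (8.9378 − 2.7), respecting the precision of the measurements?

374.2864 − 39.76 = 334.5264, limited to 2 d.p. → 5 s.f.; 8.9378 − 2.7 = 6.2378, limited to 1 d.p. → 2 s.f.
Carrying full precision, 334.5264 ÷ 6.2378 = 53.6289076277…; keep min(5, 2) = 2 s.f.
Rounded to 2 significant figures: 54.

54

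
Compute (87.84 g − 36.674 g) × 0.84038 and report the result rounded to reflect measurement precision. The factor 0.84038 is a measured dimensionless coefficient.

87.84 g − 36.674 g = 51.166 g; the difference is limited to 2 decimal places (4 s.f.).
Carrying full precision, 51.166 × 0.84038 = 42.99888308 g; 0.84038 has 5 s.f., so the result keeps min(4, 5) = 4 s.f.
Rounded to 4 significant figures: 43.00 g.

43.00 g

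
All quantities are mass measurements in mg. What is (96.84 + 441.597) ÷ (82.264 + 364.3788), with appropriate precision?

1.2055

96.84 + 441.597 = 538.437, limited to 2 d.p. → 5 s.f.; 82.264 + 364.3788 = 446.6428, limited to 3 d.p. → 6 s.f.
Carrying full precision, 538.437 ÷ 446.6428 = 1.20552038452…; keep min(5, 6) = 5 s.f.
Rounded to 5 significant figures: 1.2055.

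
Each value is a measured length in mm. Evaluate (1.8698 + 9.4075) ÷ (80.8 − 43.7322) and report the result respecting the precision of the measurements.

1.8698 + 9.4075 = 11.2773, limited to 4 d.p. → 6 s.f.; 80.8 − 43.7322 = 37.0678, limited to 1 d.p. → 3 s.f.
Carrying full precision, 11.2773 ÷ 37.0678 = 0.304234402905…; keep min(6, 3) = 3 s.f.
Rounded to 3 significant figures: 0.304.

0.304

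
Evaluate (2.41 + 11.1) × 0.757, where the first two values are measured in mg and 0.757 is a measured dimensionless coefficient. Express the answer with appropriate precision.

2.41 mg + 11.1 mg = 13.51 mg; the sum is limited to 1 decimal place (3 s.f.).
Carrying full precision, 13.51 × 0.757 = 10.22707 mg; 0.757 has 3 s.f., so the result keeps min(3, 3) = 3 s.f.
Rounded to 3 significant figures: 10.2 mg.

10.2 mg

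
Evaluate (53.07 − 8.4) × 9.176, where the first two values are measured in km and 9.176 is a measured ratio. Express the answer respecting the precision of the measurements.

53.07 km − 8.4 km = 44.67 km; the difference is limited to 1 decimal place (3 s.f.).
Carrying full precision, 44.67 × 9.176 = 409.89192 km; 9.176 has 4 s.f., so the result keeps min(3, 4) = 3 s.f.
Rounded to 3 significant figures: 4.10 × 10² km.

4.10 × 10² km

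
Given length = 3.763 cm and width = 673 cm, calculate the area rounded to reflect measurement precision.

area = 3.763 cm × 673 cm = 2532.499 cm².
3.763 has 4 significant figures; 673 has 3.
Division/multiplication keeps the fewest: 3 significant figures.
Rounded: 2.53 × 10^3 cm².

2.53 × 10^3 cm²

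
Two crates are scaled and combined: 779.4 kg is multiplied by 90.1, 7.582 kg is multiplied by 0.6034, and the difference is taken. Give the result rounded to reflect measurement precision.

7.02 × 10⁴ kg

779.4 × 90.1 = 70223.94 → 7.02 × 10⁴ kg (3 s.f., last digit at the 10^2 place).
7.582 × 0.6034 = 4.5749788 → 4.575 kg (4 s.f., last digit at the 10^-3 place).
Difference: 70219.3650212 kg; keep the coarser place, 10^2.
Result: 7.02 × 10⁴ kg.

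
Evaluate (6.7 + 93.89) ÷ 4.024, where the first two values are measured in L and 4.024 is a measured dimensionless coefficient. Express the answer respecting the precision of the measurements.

25.00 L

6.7 L + 93.89 L = 100.59 L; the sum is limited to 1 decimal place (4 s.f.).
Carrying full precision, 100.59 ÷ 4.024 = 24.9975149105… L; 4.024 has 4 s.f., so the result keeps min(4, 4) = 4 s.f.
Rounded to 4 significant figures: 25.00 L.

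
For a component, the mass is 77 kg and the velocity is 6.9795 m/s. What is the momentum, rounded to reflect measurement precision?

momentum = 77 kg × 6.9795 m/s = 537.4215 kg·m/s.
77 has 2 significant figures; 6.9795 has 5.
Division/multiplication keeps the fewest: 2 significant figures.
Rounded: 5.4 × 10² kg·m/s.

5.4 × 10² kg·m/s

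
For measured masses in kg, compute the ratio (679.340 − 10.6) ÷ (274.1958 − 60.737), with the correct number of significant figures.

3.133

679.340 − 10.6 = 668.740, limited to 1 d.p. → 4 s.f.; 274.1958 − 60.737 = 213.4588, limited to 3 d.p. → 6 s.f.
Carrying full precision, 668.740 ÷ 213.4588 = 3.13287622717…; keep min(4, 6) = 4 s.f.
Rounded to 4 significant figures: 3.133.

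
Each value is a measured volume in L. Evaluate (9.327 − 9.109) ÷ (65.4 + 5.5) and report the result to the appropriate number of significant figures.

9.327 − 9.109 = 0.218, limited to 3 d.p. → 3 s.f.; 65.4 + 5.5 = 70.9, limited to 1 d.p. → 3 s.f.
Carrying full precision, 0.218 ÷ 70.9 = 0.00307475317348…; keep min(3, 3) = 3 s.f.
Rounded to 3 significant figures: 0.00307.

0.00307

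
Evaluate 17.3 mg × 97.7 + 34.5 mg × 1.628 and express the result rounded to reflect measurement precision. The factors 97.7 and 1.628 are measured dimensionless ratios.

1.75 × 10³ mg

17.3 × 97.7 = 1690.21 → 1.69 × 10³ mg (3 s.f., last digit at the 10^1 place).
34.5 × 1.628 = 56.166 → 56.2 mg (3 s.f., last digit at the 10^-1 place).
Sum: 1746.376 mg; keep the coarser place, 10^1.
Result: 1.75 × 10³ mg.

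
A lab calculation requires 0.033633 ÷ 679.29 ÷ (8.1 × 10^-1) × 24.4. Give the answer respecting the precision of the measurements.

0.0015

0.033633 ÷ 679.29 ÷ (8.1 × 10^-1) × 24.4 = 0.00149147230523…
Multiplication/division keeps the fewest significant figures: 0.033633 → 5 s.f., 679.29 → 5 s.f., 8.1 × 10^-1 → 2 s.f., 24.4 → 3 s.f.; limit is 2.
Rounded to 2 significant figures: 0.0015.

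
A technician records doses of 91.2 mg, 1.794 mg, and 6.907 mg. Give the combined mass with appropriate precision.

99.9 mg

91.2 mg + 1.794 mg + 6.907 mg = 99.901 mg.
Addition/subtraction keeps the fewest decimal places: 91.2 → 1 decimal place, 1.794 → 3 decimal places, 6.907 → 3 decimal places; limit is 1.
Rounded to 1 decimal place: 99.9 mg.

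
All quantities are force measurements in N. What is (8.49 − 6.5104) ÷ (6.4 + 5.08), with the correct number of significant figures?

0.172

8.49 − 6.5104 = 1.9796, limited to 2 d.p. → 3 s.f.; 6.4 + 5.08 = 11.48, limited to 1 d.p. → 3 s.f.
Carrying full precision, 1.9796 ÷ 11.48 = 0.17243902439…; keep min(3, 3) = 3 s.f.
Rounded to 3 significant figures: 0.172.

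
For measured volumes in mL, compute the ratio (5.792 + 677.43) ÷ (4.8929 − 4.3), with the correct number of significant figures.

1 × 10³

5.792 + 677.43 = 683.222, limited to 2 d.p. → 5 s.f.; 4.8929 − 4.3 = 0.5929, limited to 1 d.p. → 1 s.f.
Carrying full precision, 683.222 ÷ 0.5929 = 1152.33934896…; keep min(5, 1) = 1 s.f.
Rounded to 1 significant figure: 1 × 10³.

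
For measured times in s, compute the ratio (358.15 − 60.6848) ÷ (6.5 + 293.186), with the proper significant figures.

0.9926

358.15 − 60.6848 = 297.4652, limited to 2 d.p. → 5 s.f.; 6.5 + 293.186 = 299.686, limited to 1 d.p. → 4 s.f.
Carrying full precision, 297.4652 ÷ 299.686 = 0.992589577091…; keep min(5, 4) = 4 s.f.
Rounded to 4 significant figures: 0.9926.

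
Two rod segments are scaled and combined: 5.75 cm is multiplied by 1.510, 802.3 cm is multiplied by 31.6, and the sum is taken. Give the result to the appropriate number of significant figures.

2.54 × 10^4 cm

5.75 × 1.510 = 8.6825 → 8.68 cm (3 s.f., last digit at the 10^-2 place).
802.3 × 31.6 = 25352.68 → 2.54 × 10^4 cm (3 s.f., last digit at the 10^2 place).
Sum: 25361.3625 cm; keep the coarser place, 10^2.
Result: 2.54 × 10^4 cm.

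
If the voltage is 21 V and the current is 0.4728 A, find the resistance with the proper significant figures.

resistance = 21 V ÷ 0.4728 A = 44.4162436548… Ω.
21 has 2 significant figures; 0.4728 has 4.
Division/multiplication keeps the fewest: 2 significant figures.
Rounded: 44 Ω.

44 Ω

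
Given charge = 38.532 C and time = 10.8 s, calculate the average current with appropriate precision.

average current = 38.532 C ÷ 10.8 s = 3.56777777778… A.
38.532 has 5 significant figures; 10.8 has 3.
Division/multiplication keeps the fewest: 3 significant figures.
Rounded: 3.57 A.

3.57 A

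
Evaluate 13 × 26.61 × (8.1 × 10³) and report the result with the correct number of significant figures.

13 × 26.61 × (8.1 × 10³) = 2802033
Multiplication/division keeps the fewest significant figures: 13 → 2 s.f., 26.61 → 4 s.f., 8.1 × 10³ → 2 s.f.; limit is 2.
Rounded to 2 significant figures: 2.8 × 10⁶.

2.8 × 10⁶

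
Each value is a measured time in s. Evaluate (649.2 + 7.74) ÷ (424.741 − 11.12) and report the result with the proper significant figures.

649.2 + 7.74 = 656.94, limited to 1 d.p. → 4 s.f.; 424.741 − 11.12 = 413.621, limited to 2 d.p. → 5 s.f.
Carrying full precision, 656.94 ÷ 413.621 = 1.58826558613…; keep min(4, 5) = 4 s.f.
Rounded to 4 significant figures: 1.588.

1.588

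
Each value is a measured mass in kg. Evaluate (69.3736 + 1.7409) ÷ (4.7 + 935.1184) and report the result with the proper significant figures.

69.3736 + 1.7409 = 71.1145, limited to 4 d.p. → 6 s.f.; 4.7 + 935.1184 = 939.8184, limited to 1 d.p. → 4 s.f.
Carrying full precision, 71.1145 ÷ 939.8184 = 0.0756683418839…; keep min(6, 4) = 4 s.f.
Rounded to 4 significant figures: 0.07567.

0.07567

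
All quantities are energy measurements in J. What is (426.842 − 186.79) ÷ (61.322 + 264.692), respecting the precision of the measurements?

0.73632

426.842 − 186.79 = 240.052, limited to 2 d.p. → 5 s.f.; 61.322 + 264.692 = 326.014, limited to 3 d.p. → 6 s.f.
Carrying full precision, 240.052 ÷ 326.014 = 0.736324206936…; keep min(5, 6) = 5 s.f.
Rounded to 5 significant figures: 0.73632.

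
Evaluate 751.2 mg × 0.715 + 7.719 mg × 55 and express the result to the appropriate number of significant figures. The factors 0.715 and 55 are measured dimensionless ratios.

751.2 × 0.715 = 537.108 → 5.37 × 10² mg (3 s.f., last digit at the 10^0 place).
7.719 × 55 = 424.545 → 4.2 × 10² mg (2 s.f., last digit at the 10^1 place).
Sum: 961.653 mg; keep the coarser place, 10^1.
Result: 9.6 × 10² mg.

9.6 × 10² mg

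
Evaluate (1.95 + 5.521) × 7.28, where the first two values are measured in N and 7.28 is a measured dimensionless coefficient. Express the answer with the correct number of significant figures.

54.4 N

1.95 N + 5.521 N = 7.471 N; the sum is limited to 2 decimal places (3 s.f.).
Carrying full precision, 7.471 × 7.28 = 54.38888 N; 7.28 has 3 s.f., so the result keeps min(3, 3) = 3 s.f.
Rounded to 3 significant figures: 54.4 N.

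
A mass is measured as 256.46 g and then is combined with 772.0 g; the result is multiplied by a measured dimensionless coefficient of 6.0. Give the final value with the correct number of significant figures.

6.2 × 10³ g

256.46 g + 772.0 g = 1028.46 g; the sum is limited to 1 decimal place (5 s.f.).
Carrying full precision, 1028.46 × 6.0 = 6170.76 g; 6.0 has 2 s.f., so the result keeps min(5, 2) = 2 s.f.
Rounded to 2 significant figures: 6.2 × 10³ g.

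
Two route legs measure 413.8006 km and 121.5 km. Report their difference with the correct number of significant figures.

413.8006 km − 121.5 km = 292.3006 km.
Addition/subtraction keeps the fewest decimal places: 413.8006 → 4 decimal places, 121.5 → 1 decimal place; limit is 1.
Rounded to 1 decimal place: 292.3 km.

292.3 km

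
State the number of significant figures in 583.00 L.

5

583.00: trailing zeros after a decimal point are significant.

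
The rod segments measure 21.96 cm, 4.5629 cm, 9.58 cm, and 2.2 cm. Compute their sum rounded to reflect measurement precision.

21.96 cm + 4.5629 cm + 9.58 cm + 2.2 cm = 38.3029 cm.
Addition/subtraction keeps the fewest decimal places: 21.96 → 2 decimal places, 4.5629 → 4 decimal places, 9.58 → 2 decimal places, 2.2 → 1 decimal place; limit is 1.
Rounded to 1 decimal place: 38.3 cm.

38.3 cm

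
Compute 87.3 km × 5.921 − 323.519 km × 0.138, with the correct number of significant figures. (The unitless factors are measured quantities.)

472 km

87.3 × 5.921 = 516.9033 → 5.17 × 10² km (3 s.f., last digit at the 10^0 place).
323.519 × 0.138 = 44.645622 → 44.6 km (3 s.f., last digit at the 10^-1 place).
Difference: 472.257678 km; keep the coarser place, 10^0.
Result: 472 km.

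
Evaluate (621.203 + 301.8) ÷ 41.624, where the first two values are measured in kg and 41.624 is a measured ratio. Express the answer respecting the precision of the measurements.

22.17 kg

621.203 kg + 301.8 kg = 923.003 kg; the sum is limited to 1 decimal place (4 s.f.).
Carrying full precision, 923.003 ÷ 41.624 = 22.1747789737… kg; 41.624 has 5 s.f., so the result keeps min(4, 5) = 4 s.f.
Rounded to 4 significant figures: 22.17 kg.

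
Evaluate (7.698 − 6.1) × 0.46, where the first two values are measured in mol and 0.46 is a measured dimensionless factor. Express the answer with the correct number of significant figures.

0.74 mol

7.698 mol − 6.1 mol = 1.598 mol; the difference is limited to 1 decimal place (2 s.f.).
Carrying full precision, 1.598 × 0.46 = 0.73508 mol; 0.46 has 2 s.f., so the result keeps min(2, 2) = 2 s.f.
Rounded to 2 significant figures: 0.74 mol.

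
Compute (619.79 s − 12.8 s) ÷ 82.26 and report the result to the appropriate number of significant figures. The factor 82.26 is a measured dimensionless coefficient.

619.79 s − 12.8 s = 606.99 s; the difference is limited to 1 decimal place (4 s.f.).
Carrying full precision, 606.99 ÷ 82.26 = 7.37892049599… s; 82.26 has 4 s.f., so the result keeps min(4, 4) = 4 s.f.
Rounded to 4 significant figures: 7.379 s.

7.379 s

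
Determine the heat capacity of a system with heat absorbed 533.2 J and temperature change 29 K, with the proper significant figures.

heat capacity = 533.2 J ÷ 29 K = 18.3862068966… J/K.
533.2 has 4 significant figures; 29 has 2.
Division/multiplication keeps the fewest: 2 significant figures.
Rounded: 18 J/K.

18 J/K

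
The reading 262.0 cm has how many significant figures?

262.0: trailing zeros after a decimal point are significant.

4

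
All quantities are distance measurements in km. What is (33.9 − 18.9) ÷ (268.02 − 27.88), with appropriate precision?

33.9 − 18.9 = 15.0, limited to 1 d.p. → 3 s.f.; 268.02 − 27.88 = 240.14, limited to 2 d.p. → 5 s.f.
Carrying full precision, 15.0 ÷ 240.14 = 0.0624635629216…; keep min(3, 5) = 3 s.f.
Rounded to 3 significant figures: 0.0625.

0.0625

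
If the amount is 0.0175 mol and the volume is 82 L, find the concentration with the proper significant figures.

concentration = 0.0175 mol ÷ 82 L = 0.000213414634146… mol/L.
0.0175 has 3 significant figures; 82 has 2.
Division/multiplication keeps the fewest: 2 significant figures.
Rounded: 2.1 × 10⁻⁴ mol/L.

2.1 × 10⁻⁴ mol/L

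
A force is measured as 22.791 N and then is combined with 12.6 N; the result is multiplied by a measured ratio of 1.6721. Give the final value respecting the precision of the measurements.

59.2 N

22.791 N + 12.6 N = 35.391 N; the sum is limited to 1 decimal place (3 s.f.).
Carrying full precision, 35.391 × 1.6721 = 59.1772911 N; 1.6721 has 5 s.f., so the result keeps min(3, 5) = 3 s.f.
Rounded to 3 significant figures: 59.2 N.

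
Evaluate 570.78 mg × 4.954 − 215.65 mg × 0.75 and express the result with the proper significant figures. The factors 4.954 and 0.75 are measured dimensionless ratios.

2.67 × 10^3 mg

570.78 × 4.954 = 2827.64412 → 2828 mg (4 s.f., last digit at the 10^0 place).
215.65 × 0.75 = 161.7375 → 1.6 × 10^2 mg (2 s.f., last digit at the 10^1 place).
Difference: 2665.90662 mg; keep the coarser place, 10^1.
Result: 2.67 × 10^3 mg.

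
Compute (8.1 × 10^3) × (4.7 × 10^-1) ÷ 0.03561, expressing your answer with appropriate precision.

1.1 × 10^5

(8.1 × 10^3) × (4.7 × 10^-1) ÷ 0.03561 = 106908.171862…
Multiplication/division keeps the fewest significant figures: 8.1 × 10^3 → 2 s.f., 4.7 × 10^-1 → 2 s.f., 0.03561 → 4 s.f.; limit is 2.
Rounded to 2 significant figures: 1.1 × 10^5.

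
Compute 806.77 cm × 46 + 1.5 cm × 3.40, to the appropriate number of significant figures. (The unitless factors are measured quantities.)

3.7 × 10^4 cm

806.77 × 46 = 37111.42 → 3.7 × 10^4 cm (2 s.f., last digit at the 10^3 place).
1.5 × 3.40 = 5.1 → 5.1 cm (2 s.f., last digit at the 10^-1 place).
Sum: 37116.52 cm; keep the coarser place, 10^3.
Result: 3.7 × 10^4 cm.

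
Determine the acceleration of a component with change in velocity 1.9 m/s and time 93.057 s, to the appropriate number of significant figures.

0.020 m/s²

acceleration = 1.9 m/s ÷ 93.057 s = 0.020417593518… m/s².
1.9 has 2 significant figures; 93.057 has 5.
Division/multiplication keeps the fewest: 2 significant figures.
Rounded: 0.020 m/s².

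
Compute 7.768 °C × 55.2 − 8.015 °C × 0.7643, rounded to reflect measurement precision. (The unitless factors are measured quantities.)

7.768 × 55.2 = 428.7936 → 429 °C (3 s.f., last digit at the 10^0 place).
8.015 × 0.7643 = 6.1258645 → 6.126 °C (4 s.f., last digit at the 10^-3 place).
Difference: 422.6677355 °C; keep the coarser place, 10^0.
Result: 423 °C.

423 °C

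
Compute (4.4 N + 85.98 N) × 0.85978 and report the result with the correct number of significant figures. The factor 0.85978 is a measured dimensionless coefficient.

77.7 N

4.4 N + 85.98 N = 90.38 N; the sum is limited to 1 decimal place (3 s.f.).
Carrying full precision, 90.38 × 0.85978 = 77.7069164 N; 0.85978 has 5 s.f., so the result keeps min(3, 5) = 3 s.f.
Rounded to 3 significant figures: 77.7 N.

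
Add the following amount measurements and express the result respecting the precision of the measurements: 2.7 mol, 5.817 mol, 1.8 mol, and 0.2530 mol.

2.7 mol + 5.817 mol + 1.8 mol + 0.2530 mol = 10.5700 mol.
Addition/subtraction keeps the fewest decimal places: 2.7 → 1 decimal place, 5.817 → 3 decimal places, 1.8 → 1 decimal place, 0.2530 → 4 decimal places; limit is 1.
Rounded to 1 decimal place: 10.6 mol.

10.6 mol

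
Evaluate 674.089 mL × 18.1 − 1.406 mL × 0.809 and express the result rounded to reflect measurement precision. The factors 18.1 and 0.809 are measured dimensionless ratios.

1.22 × 10^4 mL

674.089 × 18.1 = 12201.0109 → 1.22 × 10^4 mL (3 s.f., last digit at the 10^2 place).
1.406 × 0.809 = 1.137454 → 1.14 mL (3 s.f., last digit at the 10^-2 place).
Difference: 12199.873446 mL; keep the coarser place, 10^2.
Result: 1.22 × 10^4 mL.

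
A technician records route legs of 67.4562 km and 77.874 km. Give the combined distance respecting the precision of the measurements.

67.4562 km + 77.874 km = 145.3302 km.
Addition/subtraction keeps the fewest decimal places: 67.4562 → 4 decimal places, 77.874 → 3 decimal places; limit is 3.
Rounded to 3 decimal places: 145.330 km.

145.330 km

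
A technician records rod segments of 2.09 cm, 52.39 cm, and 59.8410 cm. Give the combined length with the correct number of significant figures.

1.1432 × 10² cm

2.09 cm + 52.39 cm + 59.8410 cm = 114.3210 cm.
Addition/subtraction keeps the fewest decimal places: 2.09 → 2 decimal places, 52.39 → 2 decimal places, 59.8410 → 4 decimal places; limit is 2.
Rounded to 2 decimal places: 1.1432 × 10² cm.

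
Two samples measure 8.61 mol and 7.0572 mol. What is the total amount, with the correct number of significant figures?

15.67 mol

8.61 mol + 7.0572 mol = 15.6672 mol.
Addition/subtraction keeps the fewest decimal places: 8.61 → 2 decimal places, 7.0572 → 4 decimal places; limit is 2.
Rounded to 2 decimal places: 15.67 mol.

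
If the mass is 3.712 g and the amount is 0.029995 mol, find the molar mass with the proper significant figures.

molar mass = 3.712 g ÷ 0.029995 mol = 123.753958993… g/mol.
3.712 has 4 significant figures; 0.029995 has 5.
Division/multiplication keeps the fewest: 4 significant figures.
Rounded: 123.8 g/mol.

123.8 g/mol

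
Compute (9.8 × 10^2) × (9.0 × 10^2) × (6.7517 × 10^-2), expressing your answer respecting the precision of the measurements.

(9.8 × 10^2) × (9.0 × 10^2) × (6.7517 × 10^-2) = 59549.994
Multiplication/division keeps the fewest significant figures: 9.8 × 10^2 → 2 s.f., 9.0 × 10^2 → 2 s.f., 6.7517 × 10^-2 → 5 s.f.; limit is 2.
Rounded to 2 significant figures: 6.0 × 10^4.

6.0 × 10^4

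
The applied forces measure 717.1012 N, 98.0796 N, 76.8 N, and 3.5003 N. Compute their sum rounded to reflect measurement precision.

895.5 N

717.1012 N + 98.0796 N + 76.8 N + 3.5003 N = 895.4811 N.
Addition/subtraction keeps the fewest decimal places: 717.1012 → 4 decimal places, 98.0796 → 4 decimal places, 76.8 → 1 decimal place, 3.5003 → 4 decimal places; limit is 1.
Rounded to 1 decimal place: 895.5 N.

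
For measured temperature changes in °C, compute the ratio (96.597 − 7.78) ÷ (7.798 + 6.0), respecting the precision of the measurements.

96.597 − 7.78 = 88.817, limited to 2 d.p. → 4 s.f.; 7.798 + 6.0 = 13.798, limited to 1 d.p. → 3 s.f.
Carrying full precision, 88.817 ÷ 13.798 = 6.43694738368…; keep min(4, 3) = 3 s.f.
Rounded to 3 significant figures: 6.44.

6.44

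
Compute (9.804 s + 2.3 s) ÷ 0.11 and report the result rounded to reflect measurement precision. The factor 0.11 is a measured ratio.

1.1 × 10^2 s

9.804 s + 2.3 s = 12.104 s; the sum is limited to 1 decimal place (3 s.f.).
Carrying full precision, 12.104 ÷ 0.11 = 110.036363636… s; 0.11 has 2 s.f., so the result keeps min(3, 2) = 2 s.f.
Rounded to 2 significant figures: 1.1 × 10^2 s.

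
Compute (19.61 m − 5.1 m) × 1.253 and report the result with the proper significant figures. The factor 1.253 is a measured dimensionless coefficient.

18.2 m

19.61 m − 5.1 m = 14.51 m; the difference is limited to 1 decimal place (3 s.f.).
Carrying full precision, 14.51 × 1.253 = 18.18103 m; 1.253 has 4 s.f., so the result keeps min(3, 4) = 3 s.f.
Rounded to 3 significant figures: 18.2 m.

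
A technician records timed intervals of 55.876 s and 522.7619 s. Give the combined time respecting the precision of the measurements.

55.876 s + 522.7619 s = 578.6379 s.
Addition/subtraction keeps the fewest decimal places: 55.876 → 3 decimal places, 522.7619 → 4 decimal places; limit is 3.
Rounded to 3 decimal places: 578.638 s.

578.638 s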